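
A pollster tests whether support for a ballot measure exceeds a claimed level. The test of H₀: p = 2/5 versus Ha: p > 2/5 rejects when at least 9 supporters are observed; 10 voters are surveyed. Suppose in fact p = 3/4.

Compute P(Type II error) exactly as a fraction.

792697/1048576

Under the alternative p = 3/4, S ~ Binomial(10, 3/4); β is the probability the test does not reject, P(S < 9).
Equivalently, β = 1 − P(S ≥ 9) = 792697/1048576.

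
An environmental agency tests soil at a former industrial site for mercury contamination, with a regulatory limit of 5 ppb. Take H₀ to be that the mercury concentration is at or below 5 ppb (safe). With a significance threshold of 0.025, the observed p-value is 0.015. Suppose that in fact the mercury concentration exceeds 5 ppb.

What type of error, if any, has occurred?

Neither — the decision is correct.

Since p = 0.015 < α = 0.025, H₀ is rejected.
H₀ is false (actually the mercury concentration exceeds 5 ppb).
The decision matches the true state — no error.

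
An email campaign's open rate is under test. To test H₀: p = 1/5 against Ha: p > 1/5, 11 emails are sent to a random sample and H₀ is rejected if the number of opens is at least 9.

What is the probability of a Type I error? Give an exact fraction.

α = P(reject H₀ | H₀ true) = P(Y ≥ 9 | p = 1/5), with Y ~ Binomial(11, 1/5).
Summing C(11,j)(1/5)^j(4/5)^{11−j} for j = 9,…,11 gives 37/1953125.

37/1953125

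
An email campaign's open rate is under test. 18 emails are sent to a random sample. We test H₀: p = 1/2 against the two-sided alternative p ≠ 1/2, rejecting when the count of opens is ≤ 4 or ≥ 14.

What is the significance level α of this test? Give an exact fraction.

253/8192

The significance level is the null-hypothesis probability of the rejection region {≤4} ∪ {≥14}.
The two tails are symmetric, so α = 2·(1 + 18 + 153 + 816 + 3060)/2^18 = 8096/262144 = 253/8192.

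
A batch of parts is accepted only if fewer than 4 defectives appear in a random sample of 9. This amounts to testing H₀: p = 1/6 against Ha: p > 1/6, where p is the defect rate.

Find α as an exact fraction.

The significance level is the probability, assuming p = 1/6, of seeing 4 or more defectives in 9 draws.
Via the complement, α = 1 − Σ_{j=0}^{3} C(9,j)(1/6)^j(5/6)^{9-j} = 241973/5038848.

241973/5038848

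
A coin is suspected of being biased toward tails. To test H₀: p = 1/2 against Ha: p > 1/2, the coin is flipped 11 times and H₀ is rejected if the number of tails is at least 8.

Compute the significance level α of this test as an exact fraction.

29/256

The Type I error probability is α = P(S ≥ 8) computed under H₀, where S ~ Binomial(11, 1/2).
Summing the upper tail: (165 + 55 + 11 + 1) / 2^11 = 232/2048 = 29/256.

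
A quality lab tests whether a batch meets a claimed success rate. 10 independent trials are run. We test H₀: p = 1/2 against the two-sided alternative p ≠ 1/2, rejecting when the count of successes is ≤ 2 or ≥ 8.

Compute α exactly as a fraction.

Under H₀, X ~ Binomial(10, 1/2); α is the probability of landing in either tail, P(X ≤ 2) + P(X ≥ 8).
Each tail has probability (1 + 10 + 45)/1024; doubling gives α = 112/1024 = 7/64.

7/64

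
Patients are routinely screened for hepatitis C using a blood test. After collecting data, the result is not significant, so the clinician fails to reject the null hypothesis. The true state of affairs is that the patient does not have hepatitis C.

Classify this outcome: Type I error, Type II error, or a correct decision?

Neither — the decision is correct.

The conventional null hypothesis here is that the patient does not have hepatitis C.
The test retained a true H₀ — the decision matches the true state.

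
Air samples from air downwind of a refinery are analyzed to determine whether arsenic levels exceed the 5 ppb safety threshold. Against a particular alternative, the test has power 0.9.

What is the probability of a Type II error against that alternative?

Power = 1 − β, so β = 1 − 0.9 = 0.1.

0.1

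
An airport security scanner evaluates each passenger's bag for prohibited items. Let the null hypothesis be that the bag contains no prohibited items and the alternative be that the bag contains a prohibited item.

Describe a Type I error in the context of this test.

A Type I error would mean concluding that the bag contains a prohibited item when in fact the bag contains no prohibited items.

A Type I error is rejecting H₀ when H₀ is true.
Here that means flagging the bag for a manual search when actually the bag contains no prohibited items.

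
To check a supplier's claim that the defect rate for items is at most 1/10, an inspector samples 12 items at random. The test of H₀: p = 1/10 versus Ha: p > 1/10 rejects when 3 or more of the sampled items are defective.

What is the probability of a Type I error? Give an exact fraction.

The significance level is the probability, assuming p = 1/10, of seeing 3 or more defectives in 12 draws.
Computing the lower-tail complement: 1 − 177826004451/200000000000 = 22173995549/200000000000.

22173995549/200000000000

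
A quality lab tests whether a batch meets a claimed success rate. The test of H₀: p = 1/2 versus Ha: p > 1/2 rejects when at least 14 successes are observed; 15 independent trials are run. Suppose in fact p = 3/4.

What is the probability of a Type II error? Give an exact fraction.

493824191/536870912

A Type II error is failing to reject when Ha holds: with p = 3/4, β = P(K ≤ 13).
Adding the binomial probabilities P(K=0)+…+P(K=13) at p = 3/4 gives 493824191/536870912.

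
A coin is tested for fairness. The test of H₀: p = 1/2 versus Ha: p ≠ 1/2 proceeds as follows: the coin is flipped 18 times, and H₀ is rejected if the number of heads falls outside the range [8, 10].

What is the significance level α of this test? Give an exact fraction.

15751/32768

The significance level is the null-hypothesis probability of the rejection region {≤7} ∪ {≥11}.
Each tail has probability (1 + 18 + 153 + 816 + 3060 + 8568 + 18564 + 31824)/262144; doubling gives α = 126008/262144 = 15751/32768.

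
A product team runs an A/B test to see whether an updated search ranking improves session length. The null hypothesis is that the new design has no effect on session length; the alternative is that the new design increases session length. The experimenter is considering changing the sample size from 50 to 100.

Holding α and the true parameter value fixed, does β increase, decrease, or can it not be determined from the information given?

Increasing n separates the H₀ and Ha sampling distributions, so under Ha fewer outcomes land in the acceptance region.

It decreases.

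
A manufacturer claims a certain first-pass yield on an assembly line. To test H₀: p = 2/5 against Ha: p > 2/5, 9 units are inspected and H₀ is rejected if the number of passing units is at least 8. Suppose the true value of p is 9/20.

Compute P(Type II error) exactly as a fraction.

126837738533/128000000000

β = P(fail to reject H₀ | Ha true) = P(X ≤ 7 | p = 9/20), X ~ Binomial(9, 9/20).
Adding the binomial probabilities P(X=0)+…+P(X=7) at p = 9/20 gives 126837738533/128000000000.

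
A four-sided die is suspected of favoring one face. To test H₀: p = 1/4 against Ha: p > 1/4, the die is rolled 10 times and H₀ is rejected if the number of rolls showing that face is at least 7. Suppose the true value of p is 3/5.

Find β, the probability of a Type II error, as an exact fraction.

6032416/9765625

A Type II error is failing to reject when Ha holds: with p = 3/5, β = P(S ≤ 6).
Equivalently, β = 1 − P(S ≥ 7) = 6032416/9765625.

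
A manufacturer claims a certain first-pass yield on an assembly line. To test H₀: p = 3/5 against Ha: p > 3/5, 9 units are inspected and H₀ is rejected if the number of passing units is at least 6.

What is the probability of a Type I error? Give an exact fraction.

Under H₀, Y ~ Binomial(9, 3/5), and α = P(Y ≥ 6).
P(Y ≥ 6) = Σ_{j=6}^{9} C(9,j)·(3/5)^j·(2/5)^{9-j} = 942597/1953125.

942597/1953125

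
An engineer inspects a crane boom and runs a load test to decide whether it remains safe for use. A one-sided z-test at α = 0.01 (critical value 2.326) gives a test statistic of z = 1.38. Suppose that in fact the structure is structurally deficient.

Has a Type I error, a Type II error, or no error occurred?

The conventional null hypothesis is that the structure meets the required load capacity (safe).
Since z = 1.38 ≤ z* = 2.326, H₀ is not rejected.
H₀ is false (actually the structure is structurally deficient).
Failing to reject a false H₀ is a Type II error.

Type II error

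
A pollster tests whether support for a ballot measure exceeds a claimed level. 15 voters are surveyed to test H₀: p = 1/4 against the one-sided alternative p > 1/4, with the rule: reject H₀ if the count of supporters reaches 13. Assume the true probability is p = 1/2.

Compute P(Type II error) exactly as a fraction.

32647/32768

A Type II error is failing to reject when Ha holds: with p = 1/2, β = P(S ≤ 12).
Equivalently, β = 1 − P(S ≥ 13) = 32647/32768.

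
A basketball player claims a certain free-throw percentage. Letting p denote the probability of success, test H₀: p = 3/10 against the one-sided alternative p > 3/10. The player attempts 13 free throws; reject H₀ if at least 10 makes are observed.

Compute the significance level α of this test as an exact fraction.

651960009/1000000000000

α = P(reject H₀ | H₀ true) = P(X ≥ 10 | p = 3/10), with X ~ Binomial(13, 3/10).
Adding the binomial terms for j = 10 through 13 with p = 3/10 yields 651960009/1000000000000.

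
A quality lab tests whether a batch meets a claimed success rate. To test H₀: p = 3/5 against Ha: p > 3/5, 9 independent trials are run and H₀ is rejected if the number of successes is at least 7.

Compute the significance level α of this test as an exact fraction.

452709/1953125

α = P(reject H₀ | H₀ true) = P(X ≥ 7 | p = 3/5), with X ~ Binomial(9, 3/5).
Summing C(9,j)(3/5)^j(2/5)^{9−j} for j = 7,…,9 gives 452709/1953125.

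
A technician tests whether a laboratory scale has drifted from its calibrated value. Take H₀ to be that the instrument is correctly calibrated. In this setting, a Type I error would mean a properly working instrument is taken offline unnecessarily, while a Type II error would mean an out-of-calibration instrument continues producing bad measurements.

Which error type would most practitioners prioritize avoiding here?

Type II error

The Type II consequence (an out-of-calibration instrument continues producing bad measurements) is more severe than the Type I consequence (a properly working instrument is taken offline unnecessarily).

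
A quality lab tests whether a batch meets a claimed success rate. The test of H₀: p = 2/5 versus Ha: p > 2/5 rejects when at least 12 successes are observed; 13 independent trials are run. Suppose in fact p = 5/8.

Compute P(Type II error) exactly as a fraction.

134753406597/137438953472

A Type II error is failing to reject when Ha holds: with p = 5/8, β = P(K ≤ 11).
Adding the binomial probabilities P(K=0)+…+P(K=11) at p = 5/8 gives 134753406597/137438953472.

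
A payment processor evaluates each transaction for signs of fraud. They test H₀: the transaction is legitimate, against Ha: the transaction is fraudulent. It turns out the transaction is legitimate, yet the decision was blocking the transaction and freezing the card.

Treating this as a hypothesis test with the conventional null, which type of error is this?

Type I error

'Blocking the transaction and freezing the card' corresponds to rejecting H₀.
H₀ was rejected but H₀ is true — a Type I error (false positive).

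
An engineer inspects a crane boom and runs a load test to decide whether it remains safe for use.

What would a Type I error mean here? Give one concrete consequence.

A Type I error would mean concluding that the structure is structurally deficient when in fact the structure meets the required load capacity (safe). Consequence: a sound structure is closed unnecessarily, at significant cost and disruption.

With the conventional null hypothesis that the structure meets the required load capacity (safe):
A Type I error is rejecting H₀ when H₀ is true.
Here that means closing the structure for repairs when actually the structure meets the required load capacity (safe).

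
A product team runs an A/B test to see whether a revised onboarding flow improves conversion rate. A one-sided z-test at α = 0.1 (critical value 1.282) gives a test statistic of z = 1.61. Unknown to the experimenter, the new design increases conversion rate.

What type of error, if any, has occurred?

The conventional null hypothesis is that the new design has no effect on conversion rate.
Since z = 1.61 > z* = 1.282, H₀ is rejected.
H₀ is false (actually the new design increases conversion rate).
The decision matches the true state — no error.

No error (correct decision).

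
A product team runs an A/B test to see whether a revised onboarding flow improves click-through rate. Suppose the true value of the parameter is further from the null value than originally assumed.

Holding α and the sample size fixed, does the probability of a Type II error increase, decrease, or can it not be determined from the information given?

A larger true effect moves the Ha sampling distribution further from the H₀ critical value, making rejection more likely when Ha is true.

It decreases.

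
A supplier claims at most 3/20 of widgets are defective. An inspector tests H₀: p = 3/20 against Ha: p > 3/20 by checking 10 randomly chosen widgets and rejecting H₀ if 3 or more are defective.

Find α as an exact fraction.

460297010259/2560000000000

Under H₀, X ~ Binomial(10, 3/20); the Type I error rate is P(X ≥ 3).
Computing the lower-tail complement: 1 − 2099702989741/2560000000000 = 460297010259/2560000000000.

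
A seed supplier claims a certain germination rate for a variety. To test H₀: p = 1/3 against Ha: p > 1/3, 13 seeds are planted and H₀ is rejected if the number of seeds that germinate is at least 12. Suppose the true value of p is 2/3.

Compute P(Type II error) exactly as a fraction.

510961/531441

Under the alternative p = 2/3, K ~ Binomial(13, 2/3); β is the probability the test does not reject, P(K < 12).
Adding the binomial probabilities P(K=0)+…+P(K=11) at p = 2/3 gives 510961/531441.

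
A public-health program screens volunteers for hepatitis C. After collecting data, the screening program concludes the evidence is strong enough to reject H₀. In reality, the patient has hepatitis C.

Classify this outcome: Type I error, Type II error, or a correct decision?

The conventional null hypothesis here is that the patient does not have hepatitis C.
The test rejected a false H₀ — the decision matches the true state.

No error (correct decision).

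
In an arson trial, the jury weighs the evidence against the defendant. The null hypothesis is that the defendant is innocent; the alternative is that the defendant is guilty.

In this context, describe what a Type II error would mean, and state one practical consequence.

A Type II error would mean concluding that the defendant is innocent (or at least failing to establish that the defendant is guilty) when in fact the defendant is guilty. Consequence: a guilty person goes free.

A Type II error is failing to reject H₀ when H₀ is false.
Here that means acquitting the defendant when actually the defendant is guilty.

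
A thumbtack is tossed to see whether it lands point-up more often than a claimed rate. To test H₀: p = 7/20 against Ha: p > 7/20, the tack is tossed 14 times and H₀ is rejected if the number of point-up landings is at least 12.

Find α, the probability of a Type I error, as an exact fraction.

Under H₀, K ~ Binomial(14, 7/20), and α = P(K ≥ 12).
Summing C(14,j)(7/20)^j(13/20)^{14−j} for j = 12,…,14 gives 115588589415551/819200000000000000.

115588589415551/819200000000000000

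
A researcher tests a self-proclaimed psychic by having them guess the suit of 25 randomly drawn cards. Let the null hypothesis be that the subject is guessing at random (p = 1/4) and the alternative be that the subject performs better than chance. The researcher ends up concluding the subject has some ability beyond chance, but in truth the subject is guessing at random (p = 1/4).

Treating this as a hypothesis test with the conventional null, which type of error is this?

Type I error

'Concluding the subject has some ability beyond chance' corresponds to rejecting H₀.
H₀ was rejected but H₀ is true — a Type I error (false positive).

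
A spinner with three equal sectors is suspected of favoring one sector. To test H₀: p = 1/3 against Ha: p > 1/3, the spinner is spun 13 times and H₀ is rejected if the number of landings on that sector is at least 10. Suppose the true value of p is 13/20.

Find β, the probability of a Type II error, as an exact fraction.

739046497348117/1024000000000000

A Type II error is failing to reject when Ha holds: with p = 13/20, β = P(S ≤ 9).
Summing C(13,j)·(13/20)^j·(7/20)^{13-j} for j = 0..9 gives 739046497348117/1024000000000000.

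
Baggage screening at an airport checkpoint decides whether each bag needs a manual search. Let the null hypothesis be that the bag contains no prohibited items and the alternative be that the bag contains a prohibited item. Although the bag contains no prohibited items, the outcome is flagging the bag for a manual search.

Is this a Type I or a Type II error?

'Flagging the bag for a manual search' corresponds to rejecting H₀.
H₀ was rejected but H₀ is true — a Type I error (false positive).

Type I error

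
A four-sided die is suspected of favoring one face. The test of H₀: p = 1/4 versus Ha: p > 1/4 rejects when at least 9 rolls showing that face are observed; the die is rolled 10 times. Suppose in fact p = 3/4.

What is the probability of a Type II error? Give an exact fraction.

792697/1048576

A Type II error is failing to reject when Ha holds: with p = 3/4, β = P(X ≤ 8).
Summing C(10,j)·(3/4)^j·(1/4)^{10-j} for j = 0..8 gives 792697/1048576.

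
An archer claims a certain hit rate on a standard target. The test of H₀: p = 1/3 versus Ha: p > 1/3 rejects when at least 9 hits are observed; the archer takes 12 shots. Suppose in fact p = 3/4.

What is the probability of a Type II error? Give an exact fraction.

Under the alternative p = 3/4, S ~ Binomial(12, 3/4); β is the probability the test does not reject, P(S < 9).
Equivalently, β = 1 − P(S ≥ 9) = 5892517/16777216.

5892517/16777216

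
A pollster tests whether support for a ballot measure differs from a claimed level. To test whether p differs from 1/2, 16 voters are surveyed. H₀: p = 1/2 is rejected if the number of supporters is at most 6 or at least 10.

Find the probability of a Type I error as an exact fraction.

The significance level is the null-hypothesis probability of the rejection region {≤6} ∪ {≥10}.
Each tail has probability (1 + 16 + 120 + 560 + 1820 + 4368 + 8008)/65536; doubling gives α = 29786/65536 = 14893/32768.

14893/32768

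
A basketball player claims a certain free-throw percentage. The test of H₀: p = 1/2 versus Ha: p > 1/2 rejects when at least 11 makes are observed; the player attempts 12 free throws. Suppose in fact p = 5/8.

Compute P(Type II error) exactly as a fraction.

66717523611/68719476736

Under the alternative p = 5/8, Y ~ Binomial(12, 5/8); β is the probability the test does not reject, P(Y < 11).
Equivalently, β = 1 − P(Y ≥ 11) = 66717523611/68719476736.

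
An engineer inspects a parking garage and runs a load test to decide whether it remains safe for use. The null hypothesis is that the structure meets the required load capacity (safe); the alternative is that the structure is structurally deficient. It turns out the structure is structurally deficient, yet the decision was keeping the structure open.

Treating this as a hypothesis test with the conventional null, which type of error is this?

'Keeping the structure open' corresponds to failing to reject H₀.
H₀ was not rejected but H₀ is false — a Type II error (false negative).

Type II error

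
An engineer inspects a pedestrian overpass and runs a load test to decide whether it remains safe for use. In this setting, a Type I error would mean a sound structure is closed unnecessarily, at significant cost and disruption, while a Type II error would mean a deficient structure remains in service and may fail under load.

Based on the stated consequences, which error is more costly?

The Type II consequence (a deficient structure remains in service and may fail under load) is more severe than the Type I consequence (a sound structure is closed unnecessarily, at significant cost and disruption).

Type II error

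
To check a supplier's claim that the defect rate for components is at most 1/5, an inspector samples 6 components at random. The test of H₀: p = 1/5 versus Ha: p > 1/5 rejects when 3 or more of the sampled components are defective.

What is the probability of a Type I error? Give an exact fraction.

309/3125

α = P(reject H₀ | H₀ true) = P(S ≥ 3 | p = 1/5), S ~ Binomial(6, 1/5).
Via the complement, α = 1 − Σ_{j=0}^{2} C(6,j)(1/5)^j(4/5)^{6-j} = 309/3125.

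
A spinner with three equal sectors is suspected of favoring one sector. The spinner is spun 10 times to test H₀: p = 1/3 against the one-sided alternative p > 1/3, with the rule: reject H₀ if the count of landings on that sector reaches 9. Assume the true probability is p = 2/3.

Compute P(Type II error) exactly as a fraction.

β = P(fail to reject H₀ | Ha true) = P(X ≤ 8 | p = 2/3), X ~ Binomial(10, 2/3).
Adding the binomial probabilities P(X=0)+…+P(X=8) at p = 2/3 gives 17635/19683.

17635/19683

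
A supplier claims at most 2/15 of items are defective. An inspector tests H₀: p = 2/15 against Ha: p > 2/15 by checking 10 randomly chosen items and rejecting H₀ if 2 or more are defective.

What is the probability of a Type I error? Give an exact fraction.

The significance level is the probability, assuming p = 2/15, of seeing 2 or more defectives in 10 draws.
Computing the lower-tail complement: 1 − 116649493103/192216796875 = 75567303772/192216796875.

75567303772/192216796875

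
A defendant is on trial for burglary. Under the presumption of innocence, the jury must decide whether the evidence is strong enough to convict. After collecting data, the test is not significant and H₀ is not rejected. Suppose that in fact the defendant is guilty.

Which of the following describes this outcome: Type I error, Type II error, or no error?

The conventional null hypothesis here is that the defendant is innocent.
H₀ was not rejected, but H₀ is actually false.
Failing to reject a false null hypothesis is a Type II error (false negative).

Type II error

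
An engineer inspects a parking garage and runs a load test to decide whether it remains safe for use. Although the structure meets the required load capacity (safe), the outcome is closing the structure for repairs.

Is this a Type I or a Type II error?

Type I error

The null hypothesis here is that the structure meets the required load capacity (safe).
'Closing the structure for repairs' corresponds to rejecting H₀.
H₀ was rejected but H₀ is true — a Type I error (false positive).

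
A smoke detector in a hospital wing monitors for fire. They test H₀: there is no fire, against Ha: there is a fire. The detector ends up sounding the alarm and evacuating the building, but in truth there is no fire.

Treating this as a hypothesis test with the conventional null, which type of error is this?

Type I error

'Sounding the alarm and evacuating the building' corresponds to rejecting H₀.
H₀ was rejected but H₀ is true — a Type I error (false positive).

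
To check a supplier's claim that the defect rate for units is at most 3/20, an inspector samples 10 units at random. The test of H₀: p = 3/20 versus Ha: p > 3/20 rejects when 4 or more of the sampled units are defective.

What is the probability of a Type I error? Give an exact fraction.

127922685129/2560000000000

α = P(reject H₀ | H₀ true) = P(X ≥ 4 | p = 3/20), X ~ Binomial(10, 3/20).
Via the complement, α = 1 − Σ_{j=0}^{3} C(10,j)(3/20)^j(17/20)^{10-j} = 127922685129/2560000000000.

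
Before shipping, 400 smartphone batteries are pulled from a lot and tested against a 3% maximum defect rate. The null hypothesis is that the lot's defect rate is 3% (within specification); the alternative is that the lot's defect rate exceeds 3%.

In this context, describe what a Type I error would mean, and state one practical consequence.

A Type I error would mean concluding that the lot's defect rate exceeds 3% when in fact the lot's defect rate is 3% (within specification). Consequence: an acceptable shipment is needlessly reworked at extra cost.

A Type I error is rejecting H₀ when H₀ is true.
Here that means rejecting the lot and scrapping or reworking it when actually the lot's defect rate is 3% (within specification).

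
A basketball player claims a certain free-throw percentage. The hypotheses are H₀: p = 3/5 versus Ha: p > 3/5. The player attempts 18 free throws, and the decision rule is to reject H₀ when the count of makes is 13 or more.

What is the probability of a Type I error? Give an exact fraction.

α = P(reject H₀ | H₀ true) = P(K ≥ 13 | p = 3/5), with K ~ Binomial(18, 3/5).
Adding the binomial terms for j = 13 through 18 with p = 3/5 yields 796349989593/3814697265625.

796349989593/3814697265625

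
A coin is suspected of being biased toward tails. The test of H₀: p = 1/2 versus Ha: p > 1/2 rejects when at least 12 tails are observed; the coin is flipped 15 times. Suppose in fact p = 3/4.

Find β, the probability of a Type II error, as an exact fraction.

144609703/268435456

A Type II error is failing to reject when Ha holds: with p = 3/4, β = P(K ≤ 11).
Equivalently, β = 1 − P(K ≥ 12) = 144609703/268435456.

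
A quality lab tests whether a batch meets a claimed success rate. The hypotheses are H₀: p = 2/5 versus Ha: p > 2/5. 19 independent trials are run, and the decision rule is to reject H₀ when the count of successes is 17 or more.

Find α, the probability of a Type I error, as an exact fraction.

Under H₀, K ~ Binomial(19, 2/5), and α = P(K ≥ 17).
Summing C(19,j)(2/5)^j(3/5)^{19−j} for j = 17,…,19 gives 217186304/19073486328125.

217186304/19073486328125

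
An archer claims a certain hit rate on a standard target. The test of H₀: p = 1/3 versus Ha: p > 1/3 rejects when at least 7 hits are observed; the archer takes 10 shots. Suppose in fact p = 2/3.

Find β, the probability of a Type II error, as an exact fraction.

A Type II error is failing to reject when Ha holds: with p = 2/3, β = P(Y ≤ 6).
Summing C(10,j)·(2/3)^j·(1/3)^{10-j} for j = 0..6 gives 8675/19683.

8675/19683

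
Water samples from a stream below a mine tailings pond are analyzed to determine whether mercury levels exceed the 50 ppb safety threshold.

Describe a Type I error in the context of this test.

With the conventional null hypothesis that the mercury concentration is at or below 50 ppb (safe):
A Type I error is rejecting H₀ when H₀ is true.
Here that means declaring the site contaminated and ordering remediation when actually the mercury concentration is at or below 50 ppb (safe).

A Type I error would mean concluding that the mercury concentration exceeds 50 ppb when in fact the mercury concentration is at or below 50 ppb (safe).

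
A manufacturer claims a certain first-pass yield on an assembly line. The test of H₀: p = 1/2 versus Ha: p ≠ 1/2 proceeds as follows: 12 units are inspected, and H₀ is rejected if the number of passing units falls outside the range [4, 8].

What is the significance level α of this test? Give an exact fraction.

α = P(S ≤ 3 or S ≥ 9 | p = 1/2), S ~ Binomial(12, 1/2).
By symmetry, α = 2·P(S ≤ 3) = 2·(1 + 12 + 66 + 220)/4096 = 598/4096 = 299/2048.

299/2048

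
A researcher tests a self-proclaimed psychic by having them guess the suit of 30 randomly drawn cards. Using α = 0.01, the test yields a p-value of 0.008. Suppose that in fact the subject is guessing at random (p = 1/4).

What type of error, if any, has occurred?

The conventional null hypothesis is that the subject is guessing at random (p = 1/4).
Since p = 0.008 < α = 0.01, H₀ is rejected.
H₀ is true (actually the subject is guessing at random (p = 1/4)).
Rejecting a true H₀ is a Type I error.

Type I error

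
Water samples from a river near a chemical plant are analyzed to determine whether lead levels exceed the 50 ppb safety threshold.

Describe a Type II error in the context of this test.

With the conventional null hypothesis that the lead concentration is at or below 50 ppb (safe):
A Type II error is failing to reject H₀ when H₀ is false.
Here that means certifying the site as safe when actually the lead concentration exceeds 50 ppb.

A Type II error would mean concluding that the lead concentration is at or below 50 ppb (safe) (or at least failing to establish that the lead concentration exceeds 50 ppb) when in fact the lead concentration exceeds 50 ppb.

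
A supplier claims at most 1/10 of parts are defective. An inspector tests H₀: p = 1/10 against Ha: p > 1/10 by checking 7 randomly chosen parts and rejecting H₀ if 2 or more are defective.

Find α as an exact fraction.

93559/625000

The significance level is the probability, assuming p = 1/10, of seeing 2 or more defectives in 7 draws.
Via the complement, α = 1 − Σ_{j=0}^{1} C(7,j)(1/10)^j(9/10)^{7-j} = 93559/625000.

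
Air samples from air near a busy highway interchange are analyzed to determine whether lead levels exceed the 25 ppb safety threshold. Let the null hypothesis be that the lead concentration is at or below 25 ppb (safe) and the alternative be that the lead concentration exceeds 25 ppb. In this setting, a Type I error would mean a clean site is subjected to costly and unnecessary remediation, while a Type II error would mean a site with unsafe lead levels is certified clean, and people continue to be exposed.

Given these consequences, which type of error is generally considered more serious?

Type II error

The Type II consequence (a site with unsafe lead levels is certified clean, and people continue to be exposed) is more severe than the Type I consequence (a clean site is subjected to costly and unnecessary remediation).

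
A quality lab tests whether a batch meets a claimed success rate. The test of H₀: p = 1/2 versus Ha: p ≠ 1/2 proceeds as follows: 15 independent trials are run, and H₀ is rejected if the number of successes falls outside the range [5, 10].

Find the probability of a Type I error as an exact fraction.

1941/16384

Under H₀, Y ~ Binomial(15, 1/2); α is the probability of landing in either tail, P(Y ≤ 4) + P(Y ≥ 11).
Each tail has probability (1 + 15 + 105 + 455 + 1365)/32768; doubling gives α = 3882/32768 = 1941/16384.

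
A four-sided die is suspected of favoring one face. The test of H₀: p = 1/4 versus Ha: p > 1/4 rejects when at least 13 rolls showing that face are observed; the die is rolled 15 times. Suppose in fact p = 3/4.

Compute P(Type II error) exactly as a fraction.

820244467/1073741824

Under the alternative p = 3/4, S ~ Binomial(15, 3/4); β is the probability the test does not reject, P(S < 13).
Adding the binomial probabilities P(S=0)+…+P(S=12) at p = 3/4 gives 820244467/1073741824.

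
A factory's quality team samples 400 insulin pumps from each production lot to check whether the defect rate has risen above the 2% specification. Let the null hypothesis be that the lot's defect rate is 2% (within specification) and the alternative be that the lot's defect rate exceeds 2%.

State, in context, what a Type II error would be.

A Type II error is failing to reject H₀ when H₀ is false.
Here that means accepting the lot and shipping it when actually the lot's defect rate exceeds 2%.

A Type II error would mean concluding that the lot's defect rate is 2% (within specification) (or at least failing to establish that the lot's defect rate exceeds 2%) when in fact the lot's defect rate exceeds 2%.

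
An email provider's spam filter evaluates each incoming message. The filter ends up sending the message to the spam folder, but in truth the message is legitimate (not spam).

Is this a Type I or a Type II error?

The null hypothesis here is that the message is legitimate (not spam).
'Sending the message to the spam folder' corresponds to rejecting H₀.
H₀ was rejected but H₀ is true — a Type I error (false positive).

Type I error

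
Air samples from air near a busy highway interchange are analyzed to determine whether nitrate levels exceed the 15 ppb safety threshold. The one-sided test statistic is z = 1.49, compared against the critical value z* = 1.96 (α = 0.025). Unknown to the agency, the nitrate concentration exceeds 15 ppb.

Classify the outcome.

The conventional null hypothesis is that the nitrate concentration is at or below 15 ppb (safe).
Since z = 1.49 ≤ z* = 1.96, H₀ is not rejected.
H₀ is false (actually the nitrate concentration exceeds 15 ppb).
Failing to reject a false H₀ is a Type II error.

Type II error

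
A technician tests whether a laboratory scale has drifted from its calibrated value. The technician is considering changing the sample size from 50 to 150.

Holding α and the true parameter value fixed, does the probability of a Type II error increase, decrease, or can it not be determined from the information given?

More data shrinks sampling variability; the test statistic under Ha concentrates further from the null value, making rejection more likely.

It decreases.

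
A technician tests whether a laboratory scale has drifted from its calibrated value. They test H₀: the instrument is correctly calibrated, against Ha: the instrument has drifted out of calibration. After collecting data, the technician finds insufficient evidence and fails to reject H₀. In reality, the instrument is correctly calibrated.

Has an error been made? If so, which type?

The test retained a true H₀ — the decision matches the true state.

No error — this is a correct decision.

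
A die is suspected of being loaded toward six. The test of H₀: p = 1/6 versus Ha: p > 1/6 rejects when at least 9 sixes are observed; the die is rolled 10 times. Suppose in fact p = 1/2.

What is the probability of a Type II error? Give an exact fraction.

1013/1024

Under the alternative p = 1/2, X ~ Binomial(10, 1/2); β is the probability the test does not reject, P(X < 9).
Adding the binomial probabilities P(X=0)+…+P(X=8) at p = 1/2 gives 1013/1024.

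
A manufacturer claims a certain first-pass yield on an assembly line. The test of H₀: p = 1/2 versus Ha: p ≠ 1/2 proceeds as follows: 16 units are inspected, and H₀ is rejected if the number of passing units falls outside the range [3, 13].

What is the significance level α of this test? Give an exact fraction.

α = P(S ≤ 2 or S ≥ 14 | p = 1/2), S ~ Binomial(16, 1/2).
By symmetry, α = 2·P(S ≤ 2) = 2·(1 + 16 + 120)/65536 = 274/65536 = 137/32768.

137/32768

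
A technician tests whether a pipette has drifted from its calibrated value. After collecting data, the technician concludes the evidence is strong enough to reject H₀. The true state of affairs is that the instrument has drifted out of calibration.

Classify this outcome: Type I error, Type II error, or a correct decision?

No error — this is a correct decision.

The conventional null hypothesis here is that the instrument is correctly calibrated.
The test rejected a false H₀ — the decision matches the true state.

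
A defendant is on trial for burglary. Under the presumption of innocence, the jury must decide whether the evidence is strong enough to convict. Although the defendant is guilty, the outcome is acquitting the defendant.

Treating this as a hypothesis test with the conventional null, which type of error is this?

The null hypothesis here is that the defendant is innocent.
'Acquitting the defendant' corresponds to failing to reject H₀.
H₀ was not rejected but H₀ is false — a Type II error (false negative).

Type II error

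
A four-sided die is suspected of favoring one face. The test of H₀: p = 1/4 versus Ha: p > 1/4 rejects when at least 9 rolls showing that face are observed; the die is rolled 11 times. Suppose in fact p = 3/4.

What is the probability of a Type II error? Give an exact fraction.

2285053/4194304

β = P(fail to reject H₀ | Ha true) = P(X ≤ 8 | p = 3/4), X ~ Binomial(11, 3/4).
Adding the binomial probabilities P(X=0)+…+P(X=8) at p = 3/4 gives 2285053/4194304.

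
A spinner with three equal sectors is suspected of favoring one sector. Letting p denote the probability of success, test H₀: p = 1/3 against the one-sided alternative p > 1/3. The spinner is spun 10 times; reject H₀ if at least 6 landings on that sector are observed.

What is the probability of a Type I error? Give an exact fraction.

1507/19683

The Type I error probability is α = P(S ≥ 6) computed under H₀, where S ~ Binomial(10, 1/3).
Summing C(10,j)(1/3)^j(2/3)^{10−j} for j = 6,…,10 gives 1507/19683.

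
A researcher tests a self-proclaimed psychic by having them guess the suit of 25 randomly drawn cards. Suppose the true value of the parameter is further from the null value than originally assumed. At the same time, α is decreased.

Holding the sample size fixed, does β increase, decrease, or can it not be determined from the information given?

Cannot be determined from the information given.

The first change alone would make β decrease; the second alone would make β increase. Which effect dominates depends on the magnitudes, which are not given.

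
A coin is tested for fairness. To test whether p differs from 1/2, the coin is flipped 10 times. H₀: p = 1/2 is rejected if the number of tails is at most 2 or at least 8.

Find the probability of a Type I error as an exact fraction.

Under H₀, X ~ Binomial(10, 1/2); α is the probability of landing in either tail, P(X ≤ 2) + P(X ≥ 8).
By symmetry, α = 2·P(X ≤ 2) = 2·(1 + 10 + 45)/1024 = 112/1024 = 7/64.

7/64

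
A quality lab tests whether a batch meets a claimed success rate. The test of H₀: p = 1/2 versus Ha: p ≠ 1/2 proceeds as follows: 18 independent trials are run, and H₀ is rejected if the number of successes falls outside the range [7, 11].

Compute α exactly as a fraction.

7795/32768

The significance level is the null-hypothesis probability of the rejection region {≤6} ∪ {≥12}.
By symmetry, α = 2·P(X ≤ 6) = 2·(1 + 18 + 153 + 816 + 3060 + 8568 + 18564)/262144 = 62360/262144 = 7795/32768.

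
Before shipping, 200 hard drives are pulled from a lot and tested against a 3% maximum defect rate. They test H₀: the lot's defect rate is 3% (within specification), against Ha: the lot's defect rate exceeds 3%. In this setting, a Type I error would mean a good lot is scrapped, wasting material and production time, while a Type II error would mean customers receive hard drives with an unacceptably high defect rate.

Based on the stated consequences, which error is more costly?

The Type II consequence (customers receive hard drives with an unacceptably high defect rate) is more severe than the Type I consequence (a good lot is scrapped, wasting material and production time).

Type II error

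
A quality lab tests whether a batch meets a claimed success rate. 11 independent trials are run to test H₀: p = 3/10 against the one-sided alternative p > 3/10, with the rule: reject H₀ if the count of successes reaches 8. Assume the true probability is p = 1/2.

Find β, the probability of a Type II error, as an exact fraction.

227/256

Under the alternative p = 1/2, Y ~ Binomial(11, 1/2); β is the probability the test does not reject, P(Y < 8).
Summing C(11,j)·(1/2)^j·(1/2)^{11-j} for j = 0..7 gives 227/256.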